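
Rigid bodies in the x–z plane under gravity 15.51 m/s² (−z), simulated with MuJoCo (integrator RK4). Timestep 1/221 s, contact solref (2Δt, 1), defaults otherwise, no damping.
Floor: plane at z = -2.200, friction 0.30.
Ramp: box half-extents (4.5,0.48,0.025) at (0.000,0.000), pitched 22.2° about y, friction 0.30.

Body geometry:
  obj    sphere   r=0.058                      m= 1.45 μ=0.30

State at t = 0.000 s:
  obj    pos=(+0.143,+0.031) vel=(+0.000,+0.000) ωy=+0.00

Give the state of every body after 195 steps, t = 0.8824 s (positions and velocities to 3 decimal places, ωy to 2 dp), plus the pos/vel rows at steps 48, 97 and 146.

State at t = 0.8824 s:
  obj    pos=(+1.652,-0.584) vel=(+3.420,-1.396) ωy=+63.67

Key-timestep trajectory:
   step    t(s)  obj.x    obj.z    obj.vx   obj.vz 
     48  0.2172   +0.235  -0.006  +0.842  -0.344
     97  0.4389   +0.516  -0.121  +1.701  -0.694
    146  0.6606   +0.989  -0.314  +2.560  -1.045


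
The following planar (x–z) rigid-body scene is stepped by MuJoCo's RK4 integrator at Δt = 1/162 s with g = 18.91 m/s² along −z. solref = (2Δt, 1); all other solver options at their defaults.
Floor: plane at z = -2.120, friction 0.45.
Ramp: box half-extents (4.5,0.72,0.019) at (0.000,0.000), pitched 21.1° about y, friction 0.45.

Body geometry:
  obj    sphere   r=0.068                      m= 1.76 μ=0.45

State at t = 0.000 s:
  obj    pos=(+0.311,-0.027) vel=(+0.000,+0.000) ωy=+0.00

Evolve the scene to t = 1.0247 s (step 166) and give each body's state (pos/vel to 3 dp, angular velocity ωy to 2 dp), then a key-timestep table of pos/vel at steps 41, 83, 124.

State at t = 1.0247 s:
  obj    pos=(+2.693,-0.946) vel=(+4.648,-1.794) ωy=+73.27

Key-timestep trajectory:
   step    t(s)  obj.x    obj.z    obj.vx   obj.vz 
     41  0.2531   +0.456  -0.083  +1.148  -0.443
     83  0.5123   +0.907  -0.257  +2.324  -0.897
    124  0.7654   +1.640  -0.540  +3.472  -1.340


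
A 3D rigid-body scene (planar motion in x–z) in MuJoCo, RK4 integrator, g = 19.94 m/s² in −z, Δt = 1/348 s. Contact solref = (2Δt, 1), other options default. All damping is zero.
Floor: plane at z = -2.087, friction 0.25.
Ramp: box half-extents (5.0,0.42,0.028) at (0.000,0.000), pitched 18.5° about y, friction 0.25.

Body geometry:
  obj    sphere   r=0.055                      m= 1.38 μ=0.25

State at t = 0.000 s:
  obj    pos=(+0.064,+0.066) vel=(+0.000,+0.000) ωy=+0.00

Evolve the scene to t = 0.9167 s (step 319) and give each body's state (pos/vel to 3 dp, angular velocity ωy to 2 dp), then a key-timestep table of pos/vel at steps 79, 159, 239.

State at t = 0.9167 s:
  obj    pos=(+1.865,-0.536) vel=(+3.929,-1.315) ωy=+75.31

Key-timestep trajectory:
   step    t(s)  obj.x    obj.z    obj.vx   obj.vz 
     79  0.2270   +0.174  +0.029  +0.973  -0.326
    159  0.4569   +0.511  -0.084  +1.958  -0.655
    239  0.6868   +1.075  -0.272  +2.944  -0.985


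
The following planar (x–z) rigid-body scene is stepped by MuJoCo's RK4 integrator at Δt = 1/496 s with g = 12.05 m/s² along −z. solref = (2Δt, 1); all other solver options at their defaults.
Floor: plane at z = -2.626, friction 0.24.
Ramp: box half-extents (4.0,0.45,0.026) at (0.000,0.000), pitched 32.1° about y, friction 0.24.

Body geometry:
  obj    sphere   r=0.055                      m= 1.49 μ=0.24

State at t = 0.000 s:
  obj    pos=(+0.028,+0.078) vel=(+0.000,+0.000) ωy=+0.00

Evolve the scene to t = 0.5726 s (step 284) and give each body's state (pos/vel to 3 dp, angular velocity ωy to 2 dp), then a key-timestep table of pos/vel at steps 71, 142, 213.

State at t = 0.5726 s:
  obj    pos=(+0.663,-0.320) vel=(+2.219,-1.392) ωy=+47.61

Key-timestep trajectory:
   step    t(s)  obj.x    obj.z    obj.vx   obj.vz 
     71  0.1431   +0.068  +0.053  +0.555  -0.348
    142  0.2863   +0.187  -0.022  +1.109  -0.696
    213  0.4294   +0.385  -0.146  +1.664  -1.044


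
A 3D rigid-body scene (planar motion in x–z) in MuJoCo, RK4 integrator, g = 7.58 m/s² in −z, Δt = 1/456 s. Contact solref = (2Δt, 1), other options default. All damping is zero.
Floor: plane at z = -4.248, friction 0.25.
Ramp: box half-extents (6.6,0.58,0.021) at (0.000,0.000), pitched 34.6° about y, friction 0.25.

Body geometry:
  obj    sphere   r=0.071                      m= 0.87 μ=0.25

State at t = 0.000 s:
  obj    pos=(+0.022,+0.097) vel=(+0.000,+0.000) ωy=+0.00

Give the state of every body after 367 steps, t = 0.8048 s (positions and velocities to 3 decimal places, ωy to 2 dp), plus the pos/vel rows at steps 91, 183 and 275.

State at t = 0.8048 s:
  obj    pos=(+0.842,-0.469) vel=(+2.037,-1.405) ωy=+34.85

Key-timestep trajectory:
   step    t(s)  obj.x    obj.z    obj.vx   obj.vz 
     91  0.1996   +0.072  +0.062  +0.505  -0.348
    183  0.4013   +0.226  -0.044  +1.016  -0.701
    275  0.6031   +0.482  -0.221  +1.526  -1.053


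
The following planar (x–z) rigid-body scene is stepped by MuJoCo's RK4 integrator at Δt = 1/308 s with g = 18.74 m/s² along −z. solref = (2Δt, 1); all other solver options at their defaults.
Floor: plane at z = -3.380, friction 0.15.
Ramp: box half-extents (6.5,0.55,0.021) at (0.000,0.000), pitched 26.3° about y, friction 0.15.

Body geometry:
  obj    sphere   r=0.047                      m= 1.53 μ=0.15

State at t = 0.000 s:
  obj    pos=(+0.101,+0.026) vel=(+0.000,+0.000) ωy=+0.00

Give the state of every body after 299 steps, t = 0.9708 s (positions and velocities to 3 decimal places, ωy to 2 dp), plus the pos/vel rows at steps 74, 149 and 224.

State at t = 0.9708 s:
  obj    pos=(+2.607,-1.212) vel=(+5.162,-2.551) ωy=+122.48

Key-timestep trajectory:
   step    t(s)  obj.x    obj.z    obj.vx   obj.vz 
     74  0.2403   +0.255  -0.050  +1.278  -0.632
    149  0.4838   +0.723  -0.282  +2.573  -1.271
    224  0.7273   +1.507  -0.669  +3.867  -1.911


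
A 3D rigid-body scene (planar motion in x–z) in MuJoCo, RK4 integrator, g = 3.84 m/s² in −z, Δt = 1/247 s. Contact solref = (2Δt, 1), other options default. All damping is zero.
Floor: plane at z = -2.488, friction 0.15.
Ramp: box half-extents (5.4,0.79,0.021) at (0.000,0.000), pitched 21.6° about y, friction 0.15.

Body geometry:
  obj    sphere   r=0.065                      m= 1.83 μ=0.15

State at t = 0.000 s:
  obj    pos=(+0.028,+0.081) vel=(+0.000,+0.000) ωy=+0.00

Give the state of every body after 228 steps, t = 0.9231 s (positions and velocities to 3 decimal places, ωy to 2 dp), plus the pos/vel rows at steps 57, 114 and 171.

State at t = 0.9231 s:
  obj    pos=(+0.428,-0.077) vel=(+0.867,-0.343) ωy=+14.34

Key-timestep trajectory:
   step    t(s)  obj.x    obj.z    obj.vx   obj.vz 
     57  0.2308   +0.053  +0.071  +0.217  -0.086
    114  0.4615   +0.128  +0.042  +0.433  -0.172
    171  0.6923   +0.253  -0.008  +0.650  -0.257


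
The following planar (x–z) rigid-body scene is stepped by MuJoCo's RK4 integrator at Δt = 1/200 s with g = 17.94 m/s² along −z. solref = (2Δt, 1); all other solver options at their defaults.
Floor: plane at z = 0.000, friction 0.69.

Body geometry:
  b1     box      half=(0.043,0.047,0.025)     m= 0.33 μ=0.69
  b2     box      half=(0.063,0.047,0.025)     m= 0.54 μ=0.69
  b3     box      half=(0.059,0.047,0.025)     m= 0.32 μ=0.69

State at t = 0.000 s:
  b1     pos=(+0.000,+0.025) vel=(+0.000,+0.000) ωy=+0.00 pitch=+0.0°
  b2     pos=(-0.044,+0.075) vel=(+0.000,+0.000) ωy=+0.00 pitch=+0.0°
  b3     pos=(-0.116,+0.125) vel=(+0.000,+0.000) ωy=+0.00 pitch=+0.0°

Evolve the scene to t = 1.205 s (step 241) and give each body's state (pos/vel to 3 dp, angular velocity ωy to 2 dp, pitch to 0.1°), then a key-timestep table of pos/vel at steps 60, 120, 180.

State at t = 1.205 s:
  b1     pos=(+0.002,+0.025) vel=(+0.001,+0.000) ωy=+0.00 pitch=+0.0°
  b2     pos=(-0.062,+0.064) vel=(+0.001,-0.001) ωy=+0.03 pitch=-49.8°
  b3     pos=(-0.150,+0.056) vel=(+0.000,+0.000) ωy=+0.01 pitch=-37.6°

Key-timestep trajectory:
   step    t(s)  b1.x    b1.z    b1.vx   b1.vz   b2.x    b2.z    b2.vx   b2.vz   b3.x    b3.z    b3.vx   b3.vz 
     60  0.3000   +0.000  +0.025  +0.001  +0.000   -0.063  +0.065  +0.006  +0.001   -0.150  +0.056  -0.004  +0.002
    120  0.6000   +0.001  +0.025  +0.001  +0.000   -0.062  +0.065  +0.001  -0.001   -0.150  +0.056  +0.000  +0.000
    180  0.9000   +0.001  +0.025  +0.001  +0.000   -0.062  +0.064  +0.001  -0.001   -0.150  +0.056  +0.000  +0.000


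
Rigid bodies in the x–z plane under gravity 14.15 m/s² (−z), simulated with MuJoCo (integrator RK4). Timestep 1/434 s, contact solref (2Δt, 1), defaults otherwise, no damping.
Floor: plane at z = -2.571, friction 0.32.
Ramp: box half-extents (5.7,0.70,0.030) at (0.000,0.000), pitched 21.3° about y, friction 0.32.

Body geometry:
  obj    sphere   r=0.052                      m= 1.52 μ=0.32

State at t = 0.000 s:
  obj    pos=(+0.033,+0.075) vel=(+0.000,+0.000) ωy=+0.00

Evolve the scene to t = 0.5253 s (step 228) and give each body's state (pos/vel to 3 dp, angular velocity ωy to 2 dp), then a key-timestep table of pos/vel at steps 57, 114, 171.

State at t = 0.5253 s:
  obj    pos=(+0.505,-0.109) vel=(+1.797,-0.701) ωy=+37.09

Key-timestep trajectory:
   step    t(s)  obj.x    obj.z    obj.vx   obj.vz 
     57  0.1313   +0.063  +0.064  +0.449  -0.175
    114  0.2627   +0.151  +0.029  +0.899  -0.350
    171  0.3940   +0.299  -0.028  +1.348  -0.526


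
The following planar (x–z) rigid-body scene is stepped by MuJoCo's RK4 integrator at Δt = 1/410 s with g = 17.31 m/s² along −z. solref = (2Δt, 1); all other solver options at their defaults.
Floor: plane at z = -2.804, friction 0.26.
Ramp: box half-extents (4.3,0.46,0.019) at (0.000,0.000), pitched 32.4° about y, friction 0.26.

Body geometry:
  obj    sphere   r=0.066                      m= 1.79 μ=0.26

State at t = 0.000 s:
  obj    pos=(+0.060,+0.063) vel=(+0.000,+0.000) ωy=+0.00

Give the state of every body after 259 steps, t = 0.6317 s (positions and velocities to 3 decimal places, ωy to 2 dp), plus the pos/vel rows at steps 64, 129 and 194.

State at t = 0.6317 s:
  obj    pos=(+1.176,-0.646) vel=(+3.534,-2.243) ωy=+63.40

Key-timestep trajectory:
   step    t(s)  obj.x    obj.z    obj.vx   obj.vz 
     64  0.1561   +0.128  +0.019  +0.873  -0.554
    129  0.3146   +0.337  -0.113  +1.760  -1.117
    194  0.4732   +0.686  -0.335  +2.647  -1.680


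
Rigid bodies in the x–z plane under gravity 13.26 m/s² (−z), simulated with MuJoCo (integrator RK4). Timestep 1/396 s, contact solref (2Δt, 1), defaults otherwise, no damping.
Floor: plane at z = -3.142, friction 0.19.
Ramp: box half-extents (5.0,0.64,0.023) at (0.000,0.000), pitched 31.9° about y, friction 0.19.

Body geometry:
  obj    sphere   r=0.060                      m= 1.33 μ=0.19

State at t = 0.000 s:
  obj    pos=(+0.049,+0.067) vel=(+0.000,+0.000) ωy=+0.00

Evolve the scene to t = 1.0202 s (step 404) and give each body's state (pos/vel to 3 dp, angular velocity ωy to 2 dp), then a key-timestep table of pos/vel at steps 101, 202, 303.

State at t = 1.0202 s:
  obj    pos=(+2.261,-1.309) vel=(+4.335,-2.698) ωy=+85.09

Key-timestep trajectory:
   step    t(s)  obj.x    obj.z    obj.vx   obj.vz 
    101  0.2551   +0.187  -0.019  +1.084  -0.675
    202  0.5101   +0.602  -0.277  +2.168  -1.349
    303  0.7652   +1.293  -0.707  +3.251  -2.024


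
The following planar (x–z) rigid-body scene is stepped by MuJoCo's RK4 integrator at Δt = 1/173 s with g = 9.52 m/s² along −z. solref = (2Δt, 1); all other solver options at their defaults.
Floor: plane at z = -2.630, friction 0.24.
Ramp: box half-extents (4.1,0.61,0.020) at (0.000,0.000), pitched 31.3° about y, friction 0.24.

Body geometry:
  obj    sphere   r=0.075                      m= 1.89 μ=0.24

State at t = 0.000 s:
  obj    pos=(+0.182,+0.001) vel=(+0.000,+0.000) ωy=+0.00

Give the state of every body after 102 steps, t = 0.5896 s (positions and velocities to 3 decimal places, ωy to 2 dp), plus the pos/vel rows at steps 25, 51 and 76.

State at t = 0.5896 s:
  obj    pos=(+0.707,-0.319) vel=(+1.780,-1.082) ωy=+27.76

Key-timestep trajectory:
   step    t(s)  obj.x    obj.z    obj.vx   obj.vz 
     25  0.1445   +0.213  -0.019  +0.436  -0.265
     51  0.2948   +0.313  -0.079  +0.890  -0.541
     76  0.4393   +0.473  -0.177  +1.326  -0.806


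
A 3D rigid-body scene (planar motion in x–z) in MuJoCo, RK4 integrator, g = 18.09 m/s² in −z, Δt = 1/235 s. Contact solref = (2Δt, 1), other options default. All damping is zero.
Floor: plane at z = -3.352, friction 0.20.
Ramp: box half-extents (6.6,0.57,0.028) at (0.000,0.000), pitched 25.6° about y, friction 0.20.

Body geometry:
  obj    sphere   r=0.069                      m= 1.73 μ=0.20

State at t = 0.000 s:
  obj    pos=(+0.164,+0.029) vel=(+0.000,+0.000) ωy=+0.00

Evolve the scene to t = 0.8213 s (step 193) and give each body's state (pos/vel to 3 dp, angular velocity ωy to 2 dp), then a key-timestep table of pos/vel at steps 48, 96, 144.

State at t = 0.8213 s:
  obj    pos=(+1.862,-0.785) vel=(+4.136,-1.981) ωy=+66.44

Key-timestep trajectory:
   step    t(s)  obj.x    obj.z    obj.vx   obj.vz 
     48  0.2043   +0.269  -0.021  +1.029  -0.493
     96  0.4085   +0.584  -0.172  +2.057  -0.986
    144  0.6128   +1.110  -0.424  +3.086  -1.478


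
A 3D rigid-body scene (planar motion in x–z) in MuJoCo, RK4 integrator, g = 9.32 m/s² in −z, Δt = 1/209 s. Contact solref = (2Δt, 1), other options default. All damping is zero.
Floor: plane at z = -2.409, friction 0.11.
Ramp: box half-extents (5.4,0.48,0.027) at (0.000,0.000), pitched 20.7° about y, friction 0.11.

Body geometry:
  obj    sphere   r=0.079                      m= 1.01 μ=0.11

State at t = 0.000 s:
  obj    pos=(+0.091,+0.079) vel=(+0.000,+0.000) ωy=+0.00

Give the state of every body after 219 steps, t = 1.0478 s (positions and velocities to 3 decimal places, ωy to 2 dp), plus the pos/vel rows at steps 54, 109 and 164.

State at t = 1.0478 s:
  obj    pos=(+1.300,-0.378) vel=(+2.307,-0.872) ωy=+31.20

Key-timestep trajectory:
   step    t(s)  obj.x    obj.z    obj.vx   obj.vz 
     54  0.2584   +0.165  +0.051  +0.569  -0.215
    109  0.5215   +0.390  -0.034  +1.148  -0.434
    164  0.7847   +0.769  -0.177  +1.728  -0.653


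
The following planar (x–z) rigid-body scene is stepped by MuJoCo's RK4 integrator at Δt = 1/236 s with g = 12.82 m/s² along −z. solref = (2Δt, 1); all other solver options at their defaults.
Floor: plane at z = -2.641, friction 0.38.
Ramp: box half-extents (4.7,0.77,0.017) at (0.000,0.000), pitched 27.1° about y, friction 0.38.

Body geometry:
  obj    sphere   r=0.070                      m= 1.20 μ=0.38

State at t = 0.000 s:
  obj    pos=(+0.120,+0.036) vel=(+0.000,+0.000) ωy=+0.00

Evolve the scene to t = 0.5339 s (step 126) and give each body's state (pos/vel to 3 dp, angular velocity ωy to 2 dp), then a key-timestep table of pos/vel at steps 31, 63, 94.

State at t = 0.5339 s:
  obj    pos=(+0.649,-0.235) vel=(+1.983,-1.015) ωy=+31.81

Key-timestep trajectory:
   step    t(s)  obj.x    obj.z    obj.vx   obj.vz 
     31  0.1314   +0.152  +0.020  +0.488  -0.250
     63  0.2669   +0.252  -0.031  +0.991  -0.507
     94  0.3983   +0.415  -0.115  +1.479  -0.757


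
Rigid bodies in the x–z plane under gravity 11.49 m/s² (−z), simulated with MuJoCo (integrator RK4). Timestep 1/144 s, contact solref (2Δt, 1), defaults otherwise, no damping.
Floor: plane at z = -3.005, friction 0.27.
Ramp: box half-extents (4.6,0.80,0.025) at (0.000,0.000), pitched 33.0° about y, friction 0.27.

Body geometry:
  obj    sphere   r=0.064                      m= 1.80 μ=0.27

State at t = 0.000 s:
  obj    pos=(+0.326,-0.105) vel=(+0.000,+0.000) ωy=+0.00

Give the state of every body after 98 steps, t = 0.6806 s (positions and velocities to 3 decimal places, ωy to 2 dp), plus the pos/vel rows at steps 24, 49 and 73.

State at t = 0.6806 s:
  obj    pos=(+1.194,-0.669) vel=(+2.552,-1.657) ωy=+47.50

Key-timestep trajectory:
   step    t(s)  obj.x    obj.z    obj.vx   obj.vz 
     24  0.1667   +0.378  -0.139  +0.625  -0.406
     49  0.3403   +0.543  -0.247  +1.276  -0.829
     73  0.5069   +0.808  -0.418  +1.901  -1.234


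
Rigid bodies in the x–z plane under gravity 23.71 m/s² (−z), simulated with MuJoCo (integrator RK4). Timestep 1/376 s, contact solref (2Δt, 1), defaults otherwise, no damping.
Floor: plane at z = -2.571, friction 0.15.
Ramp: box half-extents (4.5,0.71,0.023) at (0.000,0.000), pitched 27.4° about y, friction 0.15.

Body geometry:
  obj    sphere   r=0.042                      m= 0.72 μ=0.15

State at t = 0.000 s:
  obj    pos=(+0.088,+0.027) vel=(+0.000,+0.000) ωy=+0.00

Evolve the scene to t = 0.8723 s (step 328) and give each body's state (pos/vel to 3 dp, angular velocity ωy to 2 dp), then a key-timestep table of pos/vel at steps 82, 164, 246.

State at t = 0.8723 s:
  obj    pos=(+2.721,-1.337) vel=(+6.036,-3.129) ωy=+161.84

Key-timestep trajectory:
   step    t(s)  obj.x    obj.z    obj.vx   obj.vz 
     82  0.2181   +0.253  -0.058  +1.509  -0.782
    164  0.4362   +0.747  -0.314  +3.018  -1.565
    246  0.6543   +1.570  -0.740  +4.527  -2.347


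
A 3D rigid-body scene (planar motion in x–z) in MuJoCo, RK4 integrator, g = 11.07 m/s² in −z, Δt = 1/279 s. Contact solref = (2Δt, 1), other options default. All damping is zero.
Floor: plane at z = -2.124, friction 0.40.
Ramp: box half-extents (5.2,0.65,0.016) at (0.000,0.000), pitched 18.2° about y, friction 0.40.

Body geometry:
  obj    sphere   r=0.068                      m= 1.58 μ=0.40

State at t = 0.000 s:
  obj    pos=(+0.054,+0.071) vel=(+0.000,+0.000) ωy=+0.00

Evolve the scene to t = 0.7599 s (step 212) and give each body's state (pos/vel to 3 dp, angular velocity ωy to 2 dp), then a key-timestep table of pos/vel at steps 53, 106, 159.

State at t = 0.7599 s:
  obj    pos=(+0.731,-0.152) vel=(+1.783,-0.586) ωy=+27.59

Key-timestep trajectory:
   step    t(s)  obj.x    obj.z    obj.vx   obj.vz 
     53  0.1900   +0.096  +0.057  +0.446  -0.147
    106  0.3799   +0.223  +0.015  +0.891  -0.293
    159  0.5699   +0.435  -0.055  +1.337  -0.440


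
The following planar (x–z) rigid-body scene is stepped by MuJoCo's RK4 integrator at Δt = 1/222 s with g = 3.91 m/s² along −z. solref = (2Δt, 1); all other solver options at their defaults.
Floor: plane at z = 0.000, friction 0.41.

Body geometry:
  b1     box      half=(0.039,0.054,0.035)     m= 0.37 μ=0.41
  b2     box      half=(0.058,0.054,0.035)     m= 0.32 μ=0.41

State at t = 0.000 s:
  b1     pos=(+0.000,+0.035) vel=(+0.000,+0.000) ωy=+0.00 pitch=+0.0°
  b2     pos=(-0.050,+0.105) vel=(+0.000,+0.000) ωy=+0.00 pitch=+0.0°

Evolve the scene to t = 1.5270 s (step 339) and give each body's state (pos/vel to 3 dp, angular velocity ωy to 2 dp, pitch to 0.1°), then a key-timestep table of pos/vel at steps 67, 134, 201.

State at t = 1.5270 s:
  b1     pos=(+0.000,+0.035) vel=(+0.000,+0.000) ωy=+0.00 pitch=+0.0°
  b2     pos=(-0.107,+0.058) vel=(+0.000,+0.000) ωy=+0.00 pitch=-90.0°

Key-timestep trajectory:
   step    t(s)  b1.x    b1.z    b1.vx   b1.vz   b2.x    b2.z    b2.vx   b2.vz 
     67  0.3018   +0.000  +0.035  +0.000  +0.000   -0.075  +0.081  -0.152  -0.324
    134  0.6036   +0.000  +0.035  +0.000  +0.000   -0.124  +0.065  -0.024  +0.007
    201  0.9054   +0.000  +0.035  +0.000  +0.000   -0.103  +0.060  +0.012  +0.006


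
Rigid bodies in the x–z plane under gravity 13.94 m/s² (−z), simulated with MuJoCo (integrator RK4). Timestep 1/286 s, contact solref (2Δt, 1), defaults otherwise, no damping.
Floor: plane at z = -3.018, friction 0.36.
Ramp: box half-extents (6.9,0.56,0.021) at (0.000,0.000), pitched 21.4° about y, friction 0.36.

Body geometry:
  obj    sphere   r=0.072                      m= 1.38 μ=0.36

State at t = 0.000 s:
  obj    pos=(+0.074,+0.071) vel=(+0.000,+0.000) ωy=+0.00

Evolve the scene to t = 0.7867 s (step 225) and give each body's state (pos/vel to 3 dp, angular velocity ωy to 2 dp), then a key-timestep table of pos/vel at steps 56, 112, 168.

State at t = 0.7867 s:
  obj    pos=(+1.121,-0.339) vel=(+2.661,-1.043) ωy=+39.69

Key-timestep trajectory:
   step    t(s)  obj.x    obj.z    obj.vx   obj.vz 
     56  0.1958   +0.139  +0.045  +0.662  -0.260
    112  0.3916   +0.333  -0.031  +1.325  -0.519
    168  0.5874   +0.658  -0.158  +1.987  -0.779


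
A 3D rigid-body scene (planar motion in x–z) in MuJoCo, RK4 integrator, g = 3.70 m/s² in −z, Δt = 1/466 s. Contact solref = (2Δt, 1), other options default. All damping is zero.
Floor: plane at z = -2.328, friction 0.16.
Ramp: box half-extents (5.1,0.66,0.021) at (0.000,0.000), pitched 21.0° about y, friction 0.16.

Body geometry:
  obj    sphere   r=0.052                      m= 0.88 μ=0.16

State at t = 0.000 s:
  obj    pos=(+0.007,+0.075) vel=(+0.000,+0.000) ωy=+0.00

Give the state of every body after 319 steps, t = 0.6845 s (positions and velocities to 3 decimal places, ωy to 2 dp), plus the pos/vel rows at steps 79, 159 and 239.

State at t = 0.6845 s:
  obj    pos=(+0.214,-0.004) vel=(+0.605,-0.232) ωy=+12.47

Key-timestep trajectory:
   step    t(s)  obj.x    obj.z    obj.vx   obj.vz 
     79  0.1695   +0.020  +0.071  +0.150  -0.058
    159  0.3412   +0.059  +0.056  +0.302  -0.116
    239  0.5129   +0.124  +0.031  +0.454  -0.174


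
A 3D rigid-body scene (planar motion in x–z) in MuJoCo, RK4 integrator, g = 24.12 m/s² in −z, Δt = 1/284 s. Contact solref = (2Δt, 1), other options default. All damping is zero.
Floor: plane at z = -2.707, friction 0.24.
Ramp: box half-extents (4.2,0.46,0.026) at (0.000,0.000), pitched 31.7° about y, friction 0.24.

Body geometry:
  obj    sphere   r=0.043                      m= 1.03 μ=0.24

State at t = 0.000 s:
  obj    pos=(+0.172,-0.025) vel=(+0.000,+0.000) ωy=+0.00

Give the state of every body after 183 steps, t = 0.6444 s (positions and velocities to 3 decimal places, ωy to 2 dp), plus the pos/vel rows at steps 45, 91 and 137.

State at t = 0.6444 s:
  obj    pos=(+1.771,-1.013) vel=(+4.964,-3.066) ωy=+135.62

Key-timestep trajectory:
   step    t(s)  obj.x    obj.z    obj.vx   obj.vz 
     45  0.1585   +0.269  -0.085  +1.221  -0.754
     91  0.3204   +0.568  -0.269  +2.469  -1.525
    137  0.4824   +1.068  -0.579  +3.716  -2.295


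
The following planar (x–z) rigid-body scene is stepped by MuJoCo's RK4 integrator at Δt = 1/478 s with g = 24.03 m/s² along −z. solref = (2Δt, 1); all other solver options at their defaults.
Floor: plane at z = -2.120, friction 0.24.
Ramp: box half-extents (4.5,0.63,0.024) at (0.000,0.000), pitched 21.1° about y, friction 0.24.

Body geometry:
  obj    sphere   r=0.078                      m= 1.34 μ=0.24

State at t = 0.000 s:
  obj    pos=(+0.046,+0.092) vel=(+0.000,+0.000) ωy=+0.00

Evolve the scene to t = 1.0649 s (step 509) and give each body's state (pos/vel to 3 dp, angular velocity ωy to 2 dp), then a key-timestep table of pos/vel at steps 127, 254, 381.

State at t = 1.0649 s:
  obj    pos=(+3.314,-1.170) vel=(+6.139,-2.369) ωy=+84.35

Key-timestep trajectory:
   step    t(s)  obj.x    obj.z    obj.vx   obj.vz 
    127  0.2657   +0.249  +0.013  +1.532  -0.591
    254  0.5314   +0.860  -0.222  +3.063  -1.182
    381  0.7971   +1.877  -0.615  +4.595  -1.773


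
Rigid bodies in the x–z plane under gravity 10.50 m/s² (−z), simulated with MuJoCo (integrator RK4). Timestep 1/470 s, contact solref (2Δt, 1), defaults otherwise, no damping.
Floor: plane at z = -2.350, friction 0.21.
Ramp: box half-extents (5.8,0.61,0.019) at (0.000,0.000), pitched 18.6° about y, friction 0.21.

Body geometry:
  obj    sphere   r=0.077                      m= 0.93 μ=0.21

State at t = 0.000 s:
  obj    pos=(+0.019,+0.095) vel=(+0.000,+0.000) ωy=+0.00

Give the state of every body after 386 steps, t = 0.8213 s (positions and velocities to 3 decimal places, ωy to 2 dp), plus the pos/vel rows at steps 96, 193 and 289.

State at t = 0.8213 s:
  obj    pos=(+0.784,-0.162) vel=(+1.862,-0.627) ωy=+25.51

Key-timestep trajectory:
   step    t(s)  obj.x    obj.z    obj.vx   obj.vz 
     96  0.2043   +0.066  +0.079  +0.463  -0.156
    193  0.4106   +0.210  +0.031  +0.931  -0.313
    289  0.6149   +0.448  -0.049  +1.394  -0.469


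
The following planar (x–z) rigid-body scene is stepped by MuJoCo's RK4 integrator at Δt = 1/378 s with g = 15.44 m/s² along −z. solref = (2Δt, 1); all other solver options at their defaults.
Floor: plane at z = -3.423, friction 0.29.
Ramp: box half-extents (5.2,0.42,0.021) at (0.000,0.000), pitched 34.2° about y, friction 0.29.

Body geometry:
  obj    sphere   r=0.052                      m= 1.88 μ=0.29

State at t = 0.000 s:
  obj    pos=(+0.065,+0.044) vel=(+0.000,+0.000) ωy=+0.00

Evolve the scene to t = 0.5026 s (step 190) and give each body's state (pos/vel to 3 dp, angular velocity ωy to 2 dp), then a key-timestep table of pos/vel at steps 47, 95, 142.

State at t = 0.5026 s:
  obj    pos=(+0.713,-0.396) vel=(+2.577,-1.752) ωy=+59.91

Key-timestep trajectory:
   step    t(s)  obj.x    obj.z    obj.vx   obj.vz 
     47  0.1243   +0.105  +0.017  +0.638  -0.433
     95  0.2513   +0.227  -0.066  +1.289  -0.876
    142  0.3757   +0.427  -0.202  +1.926  -1.309


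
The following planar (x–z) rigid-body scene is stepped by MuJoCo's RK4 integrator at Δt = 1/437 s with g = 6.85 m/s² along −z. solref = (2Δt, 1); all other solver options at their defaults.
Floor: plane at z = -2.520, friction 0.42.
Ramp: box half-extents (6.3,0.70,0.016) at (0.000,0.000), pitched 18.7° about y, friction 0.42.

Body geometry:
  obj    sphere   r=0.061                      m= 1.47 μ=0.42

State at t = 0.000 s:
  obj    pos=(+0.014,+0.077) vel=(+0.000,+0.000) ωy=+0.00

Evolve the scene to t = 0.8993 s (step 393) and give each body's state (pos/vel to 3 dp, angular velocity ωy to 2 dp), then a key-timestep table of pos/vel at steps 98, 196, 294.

State at t = 0.8993 s:
  obj    pos=(+0.615,-0.127) vel=(+1.336,-0.452) ωy=+23.13

Key-timestep trajectory:
   step    t(s)  obj.x    obj.z    obj.vx   obj.vz 
     98  0.2243   +0.051  +0.064  +0.333  -0.113
    196  0.4485   +0.163  +0.026  +0.666  -0.226
    294  0.6728   +0.350  -0.037  +1.000  -0.338


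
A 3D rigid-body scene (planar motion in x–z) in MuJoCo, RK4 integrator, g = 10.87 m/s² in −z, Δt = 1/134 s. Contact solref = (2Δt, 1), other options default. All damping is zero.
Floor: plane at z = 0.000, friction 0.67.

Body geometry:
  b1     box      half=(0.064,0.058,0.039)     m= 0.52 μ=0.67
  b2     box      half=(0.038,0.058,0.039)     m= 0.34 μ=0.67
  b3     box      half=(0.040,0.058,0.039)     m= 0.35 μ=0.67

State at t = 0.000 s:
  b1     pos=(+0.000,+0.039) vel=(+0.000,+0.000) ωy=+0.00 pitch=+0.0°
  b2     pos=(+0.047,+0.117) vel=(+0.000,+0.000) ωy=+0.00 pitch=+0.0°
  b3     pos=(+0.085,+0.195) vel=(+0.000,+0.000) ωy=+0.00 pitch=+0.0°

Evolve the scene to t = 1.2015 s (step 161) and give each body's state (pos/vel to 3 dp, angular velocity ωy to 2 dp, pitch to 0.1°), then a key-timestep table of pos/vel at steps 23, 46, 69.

State at t = 1.2015 s:
  b1     pos=(+0.000,+0.039) vel=(+0.000,+0.000) ωy=+0.00 pitch=+0.0°
  b2     pos=(+0.111,+0.038) vel=(+0.000,+0.000) ωy=+0.00 pitch=+90.0°
  b3     pos=(+0.218,+0.040) vel=(+0.000,+0.000) ωy=+0.00 pitch=+90.0°

Key-timestep trajectory:
   step    t(s)  b1.x    b1.z    b1.vx   b1.vz   b2.x    b2.z    b2.vx   b2.vz   b3.x    b3.z    b3.vx   b3.vz 
     23  0.1716   +0.000  +0.039  +0.000  +0.000   +0.050  +0.118  +0.038  +0.014   +0.094  +0.193  +0.110  -0.028
     46  0.3433   +0.000  +0.039  -0.001  +0.000   +0.068  +0.120  +0.206  -0.032   +0.139  +0.170  +0.462  -0.399
     69  0.5149   +0.000  +0.039  +0.000  +0.000   +0.121  +0.039  -0.065  -0.358   +0.219  +0.036  -0.027  +0.148


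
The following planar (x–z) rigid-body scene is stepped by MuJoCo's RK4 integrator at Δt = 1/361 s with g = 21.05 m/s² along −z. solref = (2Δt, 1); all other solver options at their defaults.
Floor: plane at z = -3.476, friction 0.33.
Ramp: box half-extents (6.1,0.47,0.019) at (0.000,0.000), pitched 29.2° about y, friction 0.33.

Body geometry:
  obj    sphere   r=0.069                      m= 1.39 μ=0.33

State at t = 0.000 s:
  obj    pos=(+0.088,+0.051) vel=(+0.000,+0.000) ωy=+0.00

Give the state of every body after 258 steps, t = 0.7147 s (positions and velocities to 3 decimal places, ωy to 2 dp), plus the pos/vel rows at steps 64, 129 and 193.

State at t = 0.7147 s:
  obj    pos=(+1.724,-0.862) vel=(+4.576,-2.558) ωy=+75.97

Key-timestep trajectory:
   step    t(s)  obj.x    obj.z    obj.vx   obj.vz 
     64  0.1773   +0.189  -0.005  +1.135  -0.635
    129  0.3573   +0.497  -0.177  +2.288  -1.279
    193  0.5346   +1.003  -0.460  +3.423  -1.913


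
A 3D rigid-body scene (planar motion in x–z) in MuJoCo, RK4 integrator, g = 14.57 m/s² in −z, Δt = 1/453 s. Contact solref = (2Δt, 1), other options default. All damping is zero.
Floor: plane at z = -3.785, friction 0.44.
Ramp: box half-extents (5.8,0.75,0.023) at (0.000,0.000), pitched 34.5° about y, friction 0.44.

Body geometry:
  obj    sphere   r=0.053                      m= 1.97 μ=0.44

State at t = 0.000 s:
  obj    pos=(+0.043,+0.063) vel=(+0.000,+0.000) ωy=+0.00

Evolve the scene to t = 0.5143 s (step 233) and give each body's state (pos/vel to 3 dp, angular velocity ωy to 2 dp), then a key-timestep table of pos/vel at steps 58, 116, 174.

State at t = 0.5143 s:
  obj    pos=(+0.686,-0.379) vel=(+2.499,-1.717) ωy=+57.20

Key-timestep trajectory:
   step    t(s)  obj.x    obj.z    obj.vx   obj.vz 
     58  0.1280   +0.083  +0.035  +0.622  -0.428
    116  0.2561   +0.202  -0.047  +1.244  -0.855
    174  0.3841   +0.401  -0.184  +1.866  -1.283


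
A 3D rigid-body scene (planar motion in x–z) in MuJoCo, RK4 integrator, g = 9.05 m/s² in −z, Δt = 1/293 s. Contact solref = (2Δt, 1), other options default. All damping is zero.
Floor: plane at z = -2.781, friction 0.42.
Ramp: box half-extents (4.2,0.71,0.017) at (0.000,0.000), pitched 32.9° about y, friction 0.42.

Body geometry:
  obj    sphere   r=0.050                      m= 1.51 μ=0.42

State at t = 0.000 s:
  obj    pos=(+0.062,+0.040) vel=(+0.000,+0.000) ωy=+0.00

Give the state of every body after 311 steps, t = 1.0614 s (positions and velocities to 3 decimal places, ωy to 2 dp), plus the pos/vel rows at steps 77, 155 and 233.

State at t = 1.0614 s:
  obj    pos=(+1.723,-1.035) vel=(+3.129,-2.024) ωy=+74.53

Key-timestep trajectory:
   step    t(s)  obj.x    obj.z    obj.vx   obj.vz 
     77  0.2628   +0.164  -0.026  +0.775  -0.501
    155  0.5290   +0.474  -0.227  +1.560  -1.009
    233  0.7952   +0.994  -0.563  +2.344  -1.517


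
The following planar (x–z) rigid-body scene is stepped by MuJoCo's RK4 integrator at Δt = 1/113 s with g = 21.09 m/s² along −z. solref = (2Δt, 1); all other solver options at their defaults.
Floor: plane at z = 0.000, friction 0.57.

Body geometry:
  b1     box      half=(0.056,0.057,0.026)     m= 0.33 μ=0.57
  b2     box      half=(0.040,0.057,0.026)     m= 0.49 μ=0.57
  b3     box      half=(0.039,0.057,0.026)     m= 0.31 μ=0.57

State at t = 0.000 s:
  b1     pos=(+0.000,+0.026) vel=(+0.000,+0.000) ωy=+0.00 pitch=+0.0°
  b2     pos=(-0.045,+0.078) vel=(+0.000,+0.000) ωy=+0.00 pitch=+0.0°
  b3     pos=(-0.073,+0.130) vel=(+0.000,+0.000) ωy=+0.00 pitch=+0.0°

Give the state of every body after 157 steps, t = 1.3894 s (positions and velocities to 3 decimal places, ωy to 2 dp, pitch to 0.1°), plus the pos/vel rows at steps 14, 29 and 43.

State at t = 1.3894 s:
  b1     pos=(+0.000,+0.026) vel=(+0.000,+0.000) ωy=+0.00 pitch=+0.0°
  b2     pos=(-0.088,+0.040) vel=(+0.000,+0.000) ωy=+0.00 pitch=-90.0°
  b3     pos=(-0.159,+0.039) vel=(+0.000,+0.000) ωy=+0.00 pitch=-90.0°

Key-timestep trajectory:
   step    t(s)  b1.x    b1.z    b1.vx   b1.vz   b2.x    b2.z    b2.vx   b2.vz   b3.x    b3.z    b3.vx   b3.vz 
     14  0.1239   +0.000  +0.026  +0.000  +0.001   -0.046  +0.078  -0.021  +0.008   -0.077  +0.128  -0.061  -0.014
     29  0.2566   +0.000  +0.026  +0.003  +0.000   -0.056  +0.080  -0.193  +0.000   -0.103  +0.116  -0.440  -0.292
     43  0.3805   +0.000  +0.026  +0.000  +0.000   -0.090  +0.035  +0.048  +0.077   -0.161  +0.034  +0.019  +0.171


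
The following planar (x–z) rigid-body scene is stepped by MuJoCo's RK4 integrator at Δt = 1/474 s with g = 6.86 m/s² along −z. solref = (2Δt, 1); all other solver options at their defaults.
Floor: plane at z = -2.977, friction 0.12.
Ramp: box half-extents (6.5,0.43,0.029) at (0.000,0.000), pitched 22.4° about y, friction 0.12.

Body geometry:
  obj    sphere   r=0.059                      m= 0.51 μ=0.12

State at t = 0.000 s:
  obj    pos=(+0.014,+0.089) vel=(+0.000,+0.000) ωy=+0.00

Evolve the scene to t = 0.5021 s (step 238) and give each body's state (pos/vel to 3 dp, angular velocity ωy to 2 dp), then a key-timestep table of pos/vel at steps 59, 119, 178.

State at t = 0.5021 s:
  obj    pos=(+0.232,-0.001) vel=(+0.867,-0.357) ωy=+15.89

Key-timestep trajectory:
   step    t(s)  obj.x    obj.z    obj.vx   obj.vz 
     59  0.1245   +0.028  +0.084  +0.217  -0.089
    119  0.2511   +0.069  +0.067  +0.434  -0.178
    178  0.3755   +0.136  +0.039  +0.648  -0.267


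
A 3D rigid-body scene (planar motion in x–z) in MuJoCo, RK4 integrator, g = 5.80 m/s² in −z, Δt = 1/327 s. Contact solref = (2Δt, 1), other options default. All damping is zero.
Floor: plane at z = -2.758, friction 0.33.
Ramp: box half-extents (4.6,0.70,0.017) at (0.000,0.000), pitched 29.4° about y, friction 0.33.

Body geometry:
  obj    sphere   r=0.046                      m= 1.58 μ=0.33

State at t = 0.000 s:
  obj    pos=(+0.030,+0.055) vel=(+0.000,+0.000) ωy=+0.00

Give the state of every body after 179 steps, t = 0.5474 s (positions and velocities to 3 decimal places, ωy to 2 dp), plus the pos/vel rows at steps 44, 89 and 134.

State at t = 0.5474 s:
  obj    pos=(+0.296,-0.094) vel=(+0.970,-0.547) ωy=+24.20

Key-timestep trajectory:
   step    t(s)  obj.x    obj.z    obj.vx   obj.vz 
     44  0.1346   +0.046  +0.046  +0.238  -0.134
     89  0.2722   +0.096  +0.018  +0.482  -0.272
    134  0.4098   +0.179  -0.029  +0.726  -0.409


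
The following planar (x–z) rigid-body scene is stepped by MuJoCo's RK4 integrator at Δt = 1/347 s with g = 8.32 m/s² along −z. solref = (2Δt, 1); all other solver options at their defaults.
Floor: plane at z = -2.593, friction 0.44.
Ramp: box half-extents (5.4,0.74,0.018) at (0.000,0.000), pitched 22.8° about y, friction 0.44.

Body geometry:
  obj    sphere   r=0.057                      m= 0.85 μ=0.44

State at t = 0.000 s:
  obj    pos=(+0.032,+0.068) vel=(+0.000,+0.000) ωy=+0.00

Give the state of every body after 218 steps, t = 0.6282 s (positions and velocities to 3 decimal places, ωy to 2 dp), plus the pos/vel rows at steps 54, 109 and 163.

State at t = 0.6282 s:
  obj    pos=(+0.451,-0.108) vel=(+1.334,-0.561) ωy=+25.38

Key-timestep trajectory:
   step    t(s)  obj.x    obj.z    obj.vx   obj.vz 
     54  0.1556   +0.058  +0.057  +0.330  -0.139
    109  0.3141   +0.137  +0.024  +0.667  -0.280
    163  0.4697   +0.266  -0.031  +0.997  -0.419


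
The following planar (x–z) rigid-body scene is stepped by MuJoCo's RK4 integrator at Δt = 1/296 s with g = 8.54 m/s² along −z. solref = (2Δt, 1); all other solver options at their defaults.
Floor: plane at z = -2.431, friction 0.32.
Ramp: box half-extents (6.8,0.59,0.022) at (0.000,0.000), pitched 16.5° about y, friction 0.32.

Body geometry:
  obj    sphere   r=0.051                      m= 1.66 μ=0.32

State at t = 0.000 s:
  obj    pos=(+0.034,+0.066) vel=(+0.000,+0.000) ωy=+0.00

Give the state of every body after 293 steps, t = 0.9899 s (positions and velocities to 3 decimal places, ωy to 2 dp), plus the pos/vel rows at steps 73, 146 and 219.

State at t = 0.9899 s:
  obj    pos=(+0.848,-0.175) vel=(+1.644,-0.487) ωy=+33.62

Key-timestep trajectory:
   step    t(s)  obj.x    obj.z    obj.vx   obj.vz 
     73  0.2466   +0.085  +0.051  +0.410  -0.121
    146  0.4932   +0.236  +0.006  +0.819  -0.243
    219  0.7399   +0.489  -0.069  +1.229  -0.364


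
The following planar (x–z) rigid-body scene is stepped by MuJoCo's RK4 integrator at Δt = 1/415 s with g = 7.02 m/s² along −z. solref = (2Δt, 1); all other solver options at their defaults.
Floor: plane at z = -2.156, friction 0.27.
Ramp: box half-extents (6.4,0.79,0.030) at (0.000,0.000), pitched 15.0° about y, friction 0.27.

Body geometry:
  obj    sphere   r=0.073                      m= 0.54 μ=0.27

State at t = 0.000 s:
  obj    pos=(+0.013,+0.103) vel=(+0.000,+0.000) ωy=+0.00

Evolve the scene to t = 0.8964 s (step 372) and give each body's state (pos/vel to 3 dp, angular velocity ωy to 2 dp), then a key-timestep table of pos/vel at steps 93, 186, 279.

State at t = 0.8964 s:
  obj    pos=(+0.517,-0.032) vel=(+1.124,-0.301) ωy=+15.93

Key-timestep trajectory:
   step    t(s)  obj.x    obj.z    obj.vx   obj.vz 
     93  0.2241   +0.045  +0.095  +0.281  -0.075
    186  0.4482   +0.139  +0.069  +0.562  -0.151
    279  0.6723   +0.296  +0.027  +0.843  -0.226


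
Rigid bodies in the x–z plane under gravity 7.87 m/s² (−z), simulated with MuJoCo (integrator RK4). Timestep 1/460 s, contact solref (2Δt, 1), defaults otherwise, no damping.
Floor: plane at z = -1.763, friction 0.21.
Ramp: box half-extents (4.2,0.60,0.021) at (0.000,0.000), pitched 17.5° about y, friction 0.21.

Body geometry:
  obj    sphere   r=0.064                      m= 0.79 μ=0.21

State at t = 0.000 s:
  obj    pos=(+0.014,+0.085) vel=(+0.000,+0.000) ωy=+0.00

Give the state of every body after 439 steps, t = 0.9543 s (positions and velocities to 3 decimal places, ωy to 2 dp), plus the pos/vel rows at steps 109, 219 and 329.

State at t = 0.9543 s:
  obj    pos=(+0.748,-0.147) vel=(+1.539,-0.485) ωy=+25.20

Key-timestep trajectory:
   step    t(s)  obj.x    obj.z    obj.vx   obj.vz 
    109  0.2370   +0.059  +0.070  +0.382  -0.120
    219  0.4761   +0.197  +0.027  +0.768  -0.242
    329  0.7152   +0.426  -0.045  +1.153  -0.364


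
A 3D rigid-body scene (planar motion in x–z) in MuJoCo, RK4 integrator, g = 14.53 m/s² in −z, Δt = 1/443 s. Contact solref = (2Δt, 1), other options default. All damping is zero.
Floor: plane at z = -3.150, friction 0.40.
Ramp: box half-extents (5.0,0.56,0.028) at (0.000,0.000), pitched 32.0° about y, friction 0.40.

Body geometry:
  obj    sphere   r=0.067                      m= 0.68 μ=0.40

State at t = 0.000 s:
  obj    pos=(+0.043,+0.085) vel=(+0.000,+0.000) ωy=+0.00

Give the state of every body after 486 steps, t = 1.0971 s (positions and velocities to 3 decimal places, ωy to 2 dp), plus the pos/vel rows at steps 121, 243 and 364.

State at t = 1.0971 s:
  obj    pos=(+2.850,-1.669) vel=(+5.117,-3.197) ωy=+90.05

Key-timestep trajectory:
   step    t(s)  obj.x    obj.z    obj.vx   obj.vz 
    121  0.2731   +0.217  -0.024  +1.274  -0.796
    243  0.5485   +0.745  -0.353  +2.559  -1.599
    364  0.8217   +1.618  -0.899  +3.832  -2.395


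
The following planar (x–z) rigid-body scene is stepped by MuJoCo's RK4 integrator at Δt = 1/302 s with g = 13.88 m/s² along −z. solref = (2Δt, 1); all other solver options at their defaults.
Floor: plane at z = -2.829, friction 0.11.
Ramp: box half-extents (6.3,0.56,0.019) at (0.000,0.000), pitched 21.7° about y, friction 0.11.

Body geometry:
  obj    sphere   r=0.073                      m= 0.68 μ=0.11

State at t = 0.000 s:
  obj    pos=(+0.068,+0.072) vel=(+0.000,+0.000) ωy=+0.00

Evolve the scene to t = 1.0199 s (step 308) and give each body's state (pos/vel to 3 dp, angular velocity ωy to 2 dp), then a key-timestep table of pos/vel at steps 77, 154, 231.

State at t = 1.0199 s:
  obj    pos=(+1.863,-0.642) vel=(+3.517,-1.408) ωy=+49.49

Key-timestep trajectory:
   step    t(s)  obj.x    obj.z    obj.vx   obj.vz 
     77  0.2550   +0.180  +0.027  +0.882  -0.345
    154  0.5099   +0.517  -0.107  +1.761  -0.698
    231  0.7649   +1.078  -0.330  +2.641  -1.045


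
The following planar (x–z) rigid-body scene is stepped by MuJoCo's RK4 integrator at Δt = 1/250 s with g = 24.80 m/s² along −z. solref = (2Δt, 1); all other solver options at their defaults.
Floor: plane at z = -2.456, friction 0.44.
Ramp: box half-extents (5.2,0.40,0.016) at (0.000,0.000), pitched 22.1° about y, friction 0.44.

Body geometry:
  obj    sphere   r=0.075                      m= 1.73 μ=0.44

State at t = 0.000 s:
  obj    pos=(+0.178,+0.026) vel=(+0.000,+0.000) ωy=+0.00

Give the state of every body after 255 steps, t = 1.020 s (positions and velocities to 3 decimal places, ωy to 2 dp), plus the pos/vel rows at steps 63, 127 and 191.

State at t = 1.020 s:
  obj    pos=(+3.390,-1.278) vel=(+6.298,-2.557) ωy=+90.63

Key-timestep trajectory:
   step    t(s)  obj.x    obj.z    obj.vx   obj.vz 
     63  0.2520   +0.374  -0.054  +1.556  -0.632
    127  0.5080   +0.975  -0.298  +3.137  -1.274
    191  0.7640   +1.980  -0.706  +4.718  -1.916
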